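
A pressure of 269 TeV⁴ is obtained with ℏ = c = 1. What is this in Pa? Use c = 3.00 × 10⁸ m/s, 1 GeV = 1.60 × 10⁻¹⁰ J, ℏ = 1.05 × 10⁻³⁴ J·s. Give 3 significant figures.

Pressure is [E]/[L]³ = [E]⁴/(ℏc)³.
1 GeV⁴ → 1/(ℏc)³ × (1 GeV in J)⁴ = 2.10 × 10³⁷ Pa.
Convert the energy scale: 269 TeV⁴ = 2.69 × 10¹⁴ GeV⁴.
Result: 2.69 × 10¹⁴ × 2.10 × 10³⁷ = 5.64 × 10⁵¹ Pa.

5.64 × 10⁵¹ Pa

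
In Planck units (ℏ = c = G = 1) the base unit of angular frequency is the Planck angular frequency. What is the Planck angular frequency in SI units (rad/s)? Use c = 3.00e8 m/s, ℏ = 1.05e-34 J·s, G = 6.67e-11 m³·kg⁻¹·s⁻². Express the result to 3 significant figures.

1.86e43 rad/s

ω_P = √(c⁵/(ℏG))
  = √(3.47e86)
  = 1.86e43 rad/s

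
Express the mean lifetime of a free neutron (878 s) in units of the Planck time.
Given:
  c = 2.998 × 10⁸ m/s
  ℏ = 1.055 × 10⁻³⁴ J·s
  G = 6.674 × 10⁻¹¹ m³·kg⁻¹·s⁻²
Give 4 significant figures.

1.628 × 10⁴⁶

Planck time: t_P = √(ℏG/c⁵) = 5.392 × 10⁻⁴⁴ s.
878 / 5.392 × 10⁻⁴⁴ = 1.628 × 10⁴⁶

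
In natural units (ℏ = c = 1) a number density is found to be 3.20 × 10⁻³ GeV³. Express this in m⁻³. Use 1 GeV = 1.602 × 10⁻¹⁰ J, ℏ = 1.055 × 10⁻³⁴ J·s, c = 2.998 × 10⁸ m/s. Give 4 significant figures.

Number density is [L]⁻³ = [E]³/(ℏc)³.
1 GeV³ → 1/(ℏc)³ × (1 GeV in J)³ = 1.299 × 10⁴⁷ m⁻³.
Result: 3.20 × 10⁻³ × 1.299 × 10⁴⁷ = 4.158 × 10⁴⁴ m⁻³.

4.158 × 10⁴⁴ m⁻³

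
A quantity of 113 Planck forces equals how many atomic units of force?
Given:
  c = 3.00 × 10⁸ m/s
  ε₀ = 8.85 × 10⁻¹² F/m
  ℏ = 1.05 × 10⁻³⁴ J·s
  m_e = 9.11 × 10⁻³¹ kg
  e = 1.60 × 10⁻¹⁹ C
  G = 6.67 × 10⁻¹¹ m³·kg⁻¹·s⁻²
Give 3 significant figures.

1.65 × 10⁵³

Planck force: F_P = c⁴/G = 1.21 × 10⁴⁴ N
atomic unit of force: F_au = E_h/a₀ = m_e²e⁶/((4πε₀)³ℏ⁴) = 8.33 × 10⁻⁸ N
113 × 1.21 × 10⁴⁴ / 8.33 × 10⁻⁸ = 1.65 × 10⁵³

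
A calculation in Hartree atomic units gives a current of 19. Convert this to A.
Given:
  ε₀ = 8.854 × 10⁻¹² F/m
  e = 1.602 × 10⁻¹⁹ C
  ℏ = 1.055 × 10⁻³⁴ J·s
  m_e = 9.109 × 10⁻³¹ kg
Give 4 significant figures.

One atomic unit of electric current: I_au = e E_h/ℏ = m_e e⁵/((4πε₀)²ℏ³) = 6.612 × 10⁻³ A.
19 × 6.612 × 10⁻³ A = 0.1256 A

0.1256 A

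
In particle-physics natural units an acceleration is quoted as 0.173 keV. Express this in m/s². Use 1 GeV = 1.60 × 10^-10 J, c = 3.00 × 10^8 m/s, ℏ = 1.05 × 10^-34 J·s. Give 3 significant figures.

Acceleration is [L]/[T]² = c·[E]/ℏ.
1 GeV → c/ℏ × (1 GeV in J) = 4.57 × 10^32 m/s².
Convert the energy scale: 0.173 keV = 1.73 × 10^-7 GeV.
Result: 1.73 × 10^-7 × 4.57 × 10^32 = 7.91 × 10^25 m/s².

7.91 × 10^25 m/s²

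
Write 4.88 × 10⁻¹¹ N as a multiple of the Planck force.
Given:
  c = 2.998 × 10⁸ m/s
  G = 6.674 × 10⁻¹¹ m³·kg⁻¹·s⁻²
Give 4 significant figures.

Planck force: F_P = c⁴/G = 1.210 × 10⁴⁴ N.
4.88 × 10⁻¹¹ / 1.210 × 10⁴⁴ = 4.032 × 10⁻⁵⁵

4.032 × 10⁻⁵⁵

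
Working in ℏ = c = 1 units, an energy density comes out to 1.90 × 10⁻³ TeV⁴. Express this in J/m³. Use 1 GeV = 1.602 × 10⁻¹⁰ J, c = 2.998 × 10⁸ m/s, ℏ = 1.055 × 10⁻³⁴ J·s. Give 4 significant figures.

[E]/[L]³ = [E]⁴/(ℏc)³; restore (ℏc)⁻³.
1 GeV⁴ → 1/(ℏc)³ × (1 GeV in J)⁴ = 2.082 × 10³⁷ J/m³.
Convert the energy scale: 1.90 × 10⁻³ TeV⁴ = 1.90 × 10⁹ GeV⁴.
Result: 1.90 × 10⁹ × 2.082 × 10³⁷ = 3.955 × 10⁴⁶ J/m³.

3.955 × 10⁴⁶ J/m³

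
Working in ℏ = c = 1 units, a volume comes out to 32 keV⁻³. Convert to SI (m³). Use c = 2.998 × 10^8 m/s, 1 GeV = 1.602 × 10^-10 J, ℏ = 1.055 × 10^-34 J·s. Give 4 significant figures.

2.463 × 10^-28 m³

Volume is [L]³ = [E]⁻³·(ℏc)³.
1 GeV⁻³ → (ℏc)³ × (1 GeV in J)⁻³ = 7.696 × 10^-48 m³.
Convert the energy scale: 32 keV⁻³ = 3.20 × 10^19 GeV⁻³.
Result: 3.20 × 10^19 × 7.696 × 10^-48 = 2.463 × 10^-28 m³.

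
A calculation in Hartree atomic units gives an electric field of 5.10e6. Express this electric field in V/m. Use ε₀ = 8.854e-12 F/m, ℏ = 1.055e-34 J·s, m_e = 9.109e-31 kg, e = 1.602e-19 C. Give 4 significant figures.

One atomic unit of electric field: E_au = E_h/(e a₀) = m_e²e⁵/((4πε₀)³ℏ⁴) = 5.131e11 V/m.
5.10e6 × 5.131e11 V/m = 2.617e18 V/m

2.617e18 V/m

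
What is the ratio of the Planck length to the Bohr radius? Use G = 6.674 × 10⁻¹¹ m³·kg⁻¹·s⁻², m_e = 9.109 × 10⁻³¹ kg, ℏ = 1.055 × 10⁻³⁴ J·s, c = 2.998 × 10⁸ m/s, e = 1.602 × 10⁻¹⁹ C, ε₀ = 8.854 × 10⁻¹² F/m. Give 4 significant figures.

3.051 × 10⁻²⁵

Planck length: ℓ_P = √(ℏG/c³) = 1.616 × 10⁻³⁵ m
Bohr radius: a₀ = 4πε₀ℏ²/(m_e e²) = 5.297 × 10⁻¹¹ m
ratio = 1.616 × 10⁻³⁵ / 5.297 × 10⁻¹¹ = 3.051 × 10⁻²⁵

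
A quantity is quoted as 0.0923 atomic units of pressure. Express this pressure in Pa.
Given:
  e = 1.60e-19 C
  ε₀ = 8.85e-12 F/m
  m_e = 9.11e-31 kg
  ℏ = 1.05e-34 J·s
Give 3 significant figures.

One atomic unit of pressure: P_au = E_h/a₀³ = m_e⁴e¹⁰/((4πε₀)⁵ℏ⁸) = 3.01e13 Pa.
0.0923 × 3.01e13 Pa = 2.78e12 Pa

2.78e12 Pa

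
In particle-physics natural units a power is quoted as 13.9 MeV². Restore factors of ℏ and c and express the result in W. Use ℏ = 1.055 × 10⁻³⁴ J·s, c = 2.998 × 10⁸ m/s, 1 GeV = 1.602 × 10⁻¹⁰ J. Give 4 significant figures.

3.381 × 10⁹ W

Power is [E]/[T] = [E]²/ℏ.
1 GeV² → 1/ℏ × (1 GeV in J)² = 2.433 × 10¹⁴ W.
Convert the energy scale: 13.9 MeV² = 1.39 × 10⁻⁵ GeV².
Result: 1.39 × 10⁻⁵ × 2.433 × 10¹⁴ = 3.381 × 10⁹ W.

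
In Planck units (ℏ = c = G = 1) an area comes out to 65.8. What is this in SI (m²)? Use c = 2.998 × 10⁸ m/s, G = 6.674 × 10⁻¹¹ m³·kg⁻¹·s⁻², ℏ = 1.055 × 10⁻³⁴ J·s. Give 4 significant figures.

1.719 × 10⁻⁶⁸ m²

One Planck area: A_P = ℏG/c³ = 2.613 × 10⁻⁷⁰ m².
65.8 × 2.613 × 10⁻⁷⁰ m² = 1.719 × 10⁻⁶⁸ m²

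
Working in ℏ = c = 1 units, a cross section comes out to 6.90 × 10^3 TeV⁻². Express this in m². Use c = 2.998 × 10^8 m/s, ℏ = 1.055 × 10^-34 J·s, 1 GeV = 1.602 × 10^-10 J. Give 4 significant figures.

Area is [L]² = [E]⁻²·(ℏc)²; restore (ℏc)².
1 GeV⁻² → (ℏc)² × (1 GeV in J)⁻² = 3.898 × 10^-32 m².
Convert the energy scale: 6.90 × 10^3 TeV⁻² = 6.90 × 10^-3 GeV⁻².
Result: 6.90 × 10^-3 × 3.898 × 10^-32 = 2.690 × 10^-34 m².

2.690 × 10^-34 m²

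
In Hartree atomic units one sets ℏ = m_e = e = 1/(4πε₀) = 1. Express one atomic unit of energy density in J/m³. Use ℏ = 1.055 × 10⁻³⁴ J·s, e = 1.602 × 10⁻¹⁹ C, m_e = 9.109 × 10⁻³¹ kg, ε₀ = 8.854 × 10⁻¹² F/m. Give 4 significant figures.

u_au = E_h/a₀³ = m_e⁴e¹⁰/((4πε₀)⁵ℏ⁸)
E_h = 4.354 × 10⁻¹⁸ J
a₀ = 5.297 × 10⁻¹¹ m
E_h/a₀³ = 2.929 × 10¹³ J/m³

2.929 × 10¹³ J/m³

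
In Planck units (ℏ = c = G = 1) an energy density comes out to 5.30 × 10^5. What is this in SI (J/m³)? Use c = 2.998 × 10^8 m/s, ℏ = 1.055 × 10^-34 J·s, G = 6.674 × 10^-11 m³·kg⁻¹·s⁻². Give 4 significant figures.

2.455 × 10^119 J/m³

One Planck energy density: u_P = c⁷/(ℏG²) = 4.632 × 10^113 J/m³.
5.30 × 10^5 × 4.632 × 10^113 J/m³ = 2.455 × 10^119 J/m³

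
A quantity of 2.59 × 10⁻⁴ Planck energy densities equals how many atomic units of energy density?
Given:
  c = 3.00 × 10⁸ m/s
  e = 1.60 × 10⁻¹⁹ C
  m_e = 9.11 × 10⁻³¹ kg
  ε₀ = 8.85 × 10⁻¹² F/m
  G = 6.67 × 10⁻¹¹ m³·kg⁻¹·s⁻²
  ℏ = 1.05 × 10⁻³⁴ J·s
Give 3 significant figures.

4.02 × 10⁹⁶

Planck energy density: u_P = c⁷/(ℏG²) = 4.68 × 10¹¹³ J/m³
atomic unit of energy density: u_au = E_h/a₀³ = m_e⁴e¹⁰/((4πε₀)⁵ℏ⁸) = 3.01 × 10¹³ J/m³
2.59 × 10⁻⁴ × 4.68 × 10¹¹³ / 3.01 × 10¹³ = 4.02 × 10⁹⁶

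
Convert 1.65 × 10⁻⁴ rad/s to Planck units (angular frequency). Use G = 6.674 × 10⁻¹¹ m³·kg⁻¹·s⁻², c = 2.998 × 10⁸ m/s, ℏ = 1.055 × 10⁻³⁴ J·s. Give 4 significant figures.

Planck angular frequency: ω_P = √(c⁵/(ℏG)) = 1.855 × 10⁴³ rad/s.
1.65 × 10⁻⁴ / 1.855 × 10⁴³ = 8.897 × 10⁻⁴⁸

8.897 × 10⁻⁴⁸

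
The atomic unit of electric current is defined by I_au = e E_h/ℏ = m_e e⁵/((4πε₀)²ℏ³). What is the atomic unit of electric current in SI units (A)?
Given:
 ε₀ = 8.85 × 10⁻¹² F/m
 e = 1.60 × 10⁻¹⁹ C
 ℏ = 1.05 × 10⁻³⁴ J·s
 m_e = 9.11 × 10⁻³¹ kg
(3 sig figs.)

6.67 × 10⁻³ A

I_au = e E_h/ℏ = m_e e⁵/((4πε₀)²ℏ³)
E_h = 4.38 × 10⁻¹⁸ J
e·E_h/ℏ = 6.67 × 10⁻³ A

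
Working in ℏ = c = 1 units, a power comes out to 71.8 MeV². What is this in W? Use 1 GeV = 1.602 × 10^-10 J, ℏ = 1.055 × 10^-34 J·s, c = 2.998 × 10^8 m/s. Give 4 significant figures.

Power is [E]/[T] = [E]²/ℏ.
1 GeV² → 1/ℏ × (1 GeV in J)² = 2.433 × 10^14 W.
Convert the energy scale: 71.8 MeV² = 7.18 × 10^-5 GeV².
Result: 7.18 × 10^-5 × 2.433 × 10^14 = 1.747 × 10^10 W.

1.747 × 10^10 W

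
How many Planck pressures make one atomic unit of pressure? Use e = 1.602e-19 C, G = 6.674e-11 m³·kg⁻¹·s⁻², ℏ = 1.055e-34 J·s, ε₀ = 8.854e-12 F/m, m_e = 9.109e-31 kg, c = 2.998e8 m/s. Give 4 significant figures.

atomic unit of pressure: P_au = E_h/a₀³ = m_e⁴e¹⁰/((4πε₀)⁵ℏ⁸) = 2.929e13 Pa
Planck pressure: p_P = c⁷/(ℏG²) = 4.632e113 Pa
ratio = 2.929e13 / 4.632e113 = 6.323e-101

6.323e-101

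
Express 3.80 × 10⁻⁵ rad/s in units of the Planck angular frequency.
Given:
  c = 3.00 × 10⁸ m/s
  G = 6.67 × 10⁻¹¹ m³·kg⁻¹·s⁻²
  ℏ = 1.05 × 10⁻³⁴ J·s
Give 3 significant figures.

Planck angular frequency: ω_P = √(c⁵/(ℏG)) = 1.86 × 10⁴³ rad/s.
3.80 × 10⁻⁵ / 1.86 × 10⁴³ = 2.04 × 10⁻⁴⁸

2.04 × 10⁻⁴⁸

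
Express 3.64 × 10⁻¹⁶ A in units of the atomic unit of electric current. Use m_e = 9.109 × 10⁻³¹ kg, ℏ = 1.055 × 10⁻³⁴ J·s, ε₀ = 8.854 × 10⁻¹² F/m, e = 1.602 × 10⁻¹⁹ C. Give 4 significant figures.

atomic unit of electric current: I_au = e E_h/ℏ = m_e e⁵/((4πε₀)²ℏ³) = 6.612 × 10⁻³ A.
3.64 × 10⁻¹⁶ / 6.612 × 10⁻³ = 5.505 × 10⁻¹⁴

5.505 × 10⁻¹⁴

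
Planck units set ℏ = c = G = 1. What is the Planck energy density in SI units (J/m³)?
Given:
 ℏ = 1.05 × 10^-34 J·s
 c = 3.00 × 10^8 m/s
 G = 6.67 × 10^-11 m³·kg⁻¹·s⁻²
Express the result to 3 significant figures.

The unique combination of the constants set to 1 with dimensions of energy density is u_P = c⁷/(ℏG²).
  = 2.19 × 10^59 / 4.67 × 10^-55
  = 4.68 × 10^113 J/m³

4.68 × 10^113 J/m³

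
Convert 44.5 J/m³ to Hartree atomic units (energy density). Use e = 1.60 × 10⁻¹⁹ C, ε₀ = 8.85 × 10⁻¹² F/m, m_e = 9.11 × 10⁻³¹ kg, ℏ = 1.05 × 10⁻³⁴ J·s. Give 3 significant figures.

atomic unit of energy density: u_au = E_h/a₀³ = m_e⁴e¹⁰/((4πε₀)⁵ℏ⁸) = 3.01 × 10¹³ J/m³.
44.5 / 3.01 × 10¹³ = 1.48 × 10⁻¹²

1.48 × 10⁻¹²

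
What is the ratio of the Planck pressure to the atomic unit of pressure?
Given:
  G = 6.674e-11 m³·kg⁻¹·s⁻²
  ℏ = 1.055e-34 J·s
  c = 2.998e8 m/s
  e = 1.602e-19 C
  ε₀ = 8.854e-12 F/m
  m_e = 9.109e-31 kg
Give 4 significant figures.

1.581e100

Planck pressure: p_P = c⁷/(ℏG²) = 4.632e113 Pa
atomic unit of pressure: P_au = E_h/a₀³ = m_e⁴e¹⁰/((4πε₀)⁵ℏ⁸) = 2.929e13 Pa
ratio = 4.632e113 / 2.929e13 = 1.581e100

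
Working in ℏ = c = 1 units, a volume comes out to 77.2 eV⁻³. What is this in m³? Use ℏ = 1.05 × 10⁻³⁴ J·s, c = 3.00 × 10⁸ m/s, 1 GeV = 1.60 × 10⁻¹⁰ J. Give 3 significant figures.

Volume is [L]³ = [E]⁻³·(ℏc)³.
1 GeV⁻³ → (ℏc)³ × (1 GeV in J)⁻³ = 7.63 × 10⁻⁴⁸ m³.
Convert the energy scale: 77.2 eV⁻³ = 7.72 × 10²⁸ GeV⁻³.
Result: 7.72 × 10²⁸ × 7.63 × 10⁻⁴⁸ = 5.89 × 10⁻¹⁹ m³.

5.89 × 10⁻¹⁹ m³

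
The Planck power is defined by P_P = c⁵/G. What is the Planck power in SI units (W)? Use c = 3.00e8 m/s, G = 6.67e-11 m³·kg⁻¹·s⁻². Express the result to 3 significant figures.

3.64e52 W

P_P = c⁵/G
  = 2.43e42 / 6.67e-11
  = 3.64e52 W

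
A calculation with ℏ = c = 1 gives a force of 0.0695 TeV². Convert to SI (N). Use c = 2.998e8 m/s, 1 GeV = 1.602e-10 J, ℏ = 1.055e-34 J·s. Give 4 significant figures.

Force is [E]/[L] = [E]²/(ℏc); restore (ℏc)⁻¹.
1 GeV² → 1/(ℏc) × (1 GeV in J)² = 8.114e5 N.
Convert the energy scale: 0.0695 TeV² = 6.95e4 GeV².
Result: 6.95e4 × 8.114e5 = 5.639e10 N.

5.639e10 N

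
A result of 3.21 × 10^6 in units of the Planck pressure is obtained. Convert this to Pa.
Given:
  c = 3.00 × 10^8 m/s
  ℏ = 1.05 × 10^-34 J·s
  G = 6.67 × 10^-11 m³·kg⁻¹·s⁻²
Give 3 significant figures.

1.50 × 10^120 Pa

One Planck pressure: p_P = c⁷/(ℏG²) = 4.68 × 10^113 Pa.
3.21 × 10^6 × 4.68 × 10^113 Pa = 1.50 × 10^120 Pa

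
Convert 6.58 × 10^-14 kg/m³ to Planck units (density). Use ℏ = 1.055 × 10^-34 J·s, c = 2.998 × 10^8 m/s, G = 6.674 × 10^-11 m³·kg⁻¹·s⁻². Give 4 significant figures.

1.277 × 10^-110

Planck density: ρ_P = c⁵/(ℏG²) = 5.154 × 10^96 kg/m³.
6.58 × 10^-14 / 5.154 × 10^96 = 1.277 × 10^-110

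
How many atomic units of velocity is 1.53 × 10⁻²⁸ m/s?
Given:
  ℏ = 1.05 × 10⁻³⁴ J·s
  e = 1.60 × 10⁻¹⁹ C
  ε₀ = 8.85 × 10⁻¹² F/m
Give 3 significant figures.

atomic unit of velocity: v_au = e²/(4πε₀ℏ) = 2.19 × 10⁶ m/s.
1.53 × 10⁻²⁸ / 2.19 × 10⁶ = 6.98 × 10⁻³⁵

6.98 × 10⁻³⁵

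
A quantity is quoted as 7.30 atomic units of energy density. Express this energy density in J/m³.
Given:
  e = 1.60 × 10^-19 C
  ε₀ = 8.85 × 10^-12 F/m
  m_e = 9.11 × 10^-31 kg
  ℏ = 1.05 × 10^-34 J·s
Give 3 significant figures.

One atomic unit of energy density: u_au = E_h/a₀³ = m_e⁴e¹⁰/((4πε₀)⁵ℏ⁸) = 3.01 × 10^13 J/m³.
7.30 × 3.01 × 10^13 J/m³ = 2.20 × 10^14 J/m³

2.20 × 10^14 J/m³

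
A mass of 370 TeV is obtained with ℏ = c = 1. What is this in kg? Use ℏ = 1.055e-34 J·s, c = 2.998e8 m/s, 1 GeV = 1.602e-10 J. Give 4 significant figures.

6.595e-22 kg

Mass is [E]/c²; divide by c².
1 GeV → 1/c² × (1 GeV in J) = 1.782e-27 kg.
Convert the energy scale: 370 TeV = 3.70e5 GeV.
Result: 3.70e5 × 1.782e-27 = 6.595e-22 kg.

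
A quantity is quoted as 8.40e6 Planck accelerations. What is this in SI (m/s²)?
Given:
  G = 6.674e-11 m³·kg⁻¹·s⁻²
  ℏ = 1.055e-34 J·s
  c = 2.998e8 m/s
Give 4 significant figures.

4.671e58 m/s²

One Planck acceleration: a_P = √(c⁷/(ℏG)) = 5.560e51 m/s².
8.40e6 × 5.560e51 m/s² = 4.671e58 m/s²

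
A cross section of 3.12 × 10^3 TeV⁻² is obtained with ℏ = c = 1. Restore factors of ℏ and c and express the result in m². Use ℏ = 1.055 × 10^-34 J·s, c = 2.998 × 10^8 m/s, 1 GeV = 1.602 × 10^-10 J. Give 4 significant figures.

1.216 × 10^-34 m²

Area is [L]² = [E]⁻²·(ℏc)²; restore (ℏc)².
1 GeV⁻² → (ℏc)² × (1 GeV in J)⁻² = 3.898 × 10^-32 m².
Convert the energy scale: 3.12 × 10^3 TeV⁻² = 3.12 × 10^-3 GeV⁻².
Result: 3.12 × 10^-3 × 3.898 × 10^-32 = 1.216 × 10^-34 m².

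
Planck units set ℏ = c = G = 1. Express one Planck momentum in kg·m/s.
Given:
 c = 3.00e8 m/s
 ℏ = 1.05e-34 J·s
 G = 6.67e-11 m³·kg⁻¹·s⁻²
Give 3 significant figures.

6.52 kg·m/s

Dimensional analysis gives p_P = √(ℏc³/G).
  = √(42.5)
  = 6.52 kg·m/s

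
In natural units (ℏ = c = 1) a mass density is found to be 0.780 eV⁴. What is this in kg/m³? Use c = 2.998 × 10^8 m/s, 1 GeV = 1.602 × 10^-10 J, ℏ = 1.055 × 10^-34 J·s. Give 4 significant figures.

Mass density is [E]/(c²[L]³) = [E]⁴/(ℏ³c⁵).
1 GeV⁴ → 1/(ℏ³c⁵) × (1 GeV in J)⁴ = 2.316 × 10^20 kg/m³.
Convert the energy scale: 0.780 eV⁴ = 7.80 × 10^-37 GeV⁴.
Result: 7.80 × 10^-37 × 2.316 × 10^20 = 1.806 × 10^-16 kg/m³.

1.806 × 10^-16 kg/m³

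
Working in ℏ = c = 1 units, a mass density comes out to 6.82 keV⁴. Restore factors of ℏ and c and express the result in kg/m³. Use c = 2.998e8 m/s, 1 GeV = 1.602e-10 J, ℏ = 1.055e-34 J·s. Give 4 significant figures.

1.579e-3 kg/m³

Mass density is [E]/(c²[L]³) = [E]⁴/(ℏ³c⁵).
1 GeV⁴ → 1/(ℏ³c⁵) × (1 GeV in J)⁴ = 2.316e20 kg/m³.
Convert the energy scale: 6.82 keV⁴ = 6.82e-24 GeV⁴.
Result: 6.82e-24 × 2.316e20 = 1.579e-3 kg/m³.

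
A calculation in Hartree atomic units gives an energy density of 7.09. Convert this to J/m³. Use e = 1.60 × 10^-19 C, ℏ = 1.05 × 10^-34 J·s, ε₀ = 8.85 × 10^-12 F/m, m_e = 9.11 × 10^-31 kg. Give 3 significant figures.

One atomic unit of energy density: u_au = E_h/a₀³ = m_e⁴e¹⁰/((4πε₀)⁵ℏ⁸) = 3.01 × 10^13 J/m³.
7.09 × 3.01 × 10^13 J/m³ = 2.14 × 10^14 J/m³

2.14 × 10^14 J/m³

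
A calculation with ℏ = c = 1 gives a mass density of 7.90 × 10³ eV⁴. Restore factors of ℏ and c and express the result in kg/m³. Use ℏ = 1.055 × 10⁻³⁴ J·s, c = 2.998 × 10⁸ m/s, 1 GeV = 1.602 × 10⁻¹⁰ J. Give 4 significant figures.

1.830 × 10⁻¹² kg/m³

Mass density is [E]/(c²[L]³) = [E]⁴/(ℏ³c⁵).
1 GeV⁴ → 1/(ℏ³c⁵) × (1 GeV in J)⁴ = 2.316 × 10²⁰ kg/m³.
Convert the energy scale: 7.90 × 10³ eV⁴ = 7.90 × 10⁻³³ GeV⁴.
Result: 7.90 × 10⁻³³ × 2.316 × 10²⁰ = 1.830 × 10⁻¹² kg/m³.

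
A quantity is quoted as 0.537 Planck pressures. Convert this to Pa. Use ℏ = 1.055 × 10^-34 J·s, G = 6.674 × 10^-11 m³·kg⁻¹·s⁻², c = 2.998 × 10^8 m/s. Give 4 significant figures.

One Planck pressure: p_P = c⁷/(ℏG²) = 4.632 × 10^113 Pa.
0.537 × 4.632 × 10^113 Pa = 2.488 × 10^113 Pa

2.488 × 10^113 Pa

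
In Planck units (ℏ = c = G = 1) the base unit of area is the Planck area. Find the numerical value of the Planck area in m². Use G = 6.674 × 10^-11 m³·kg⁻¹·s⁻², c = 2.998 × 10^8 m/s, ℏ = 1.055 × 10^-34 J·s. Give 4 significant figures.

2.613 × 10^-70 m²

A_P = ℏG/c³
  = 7.041 × 10^-45 / 2.695 × 10^25
  = 2.613 × 10^-70 m²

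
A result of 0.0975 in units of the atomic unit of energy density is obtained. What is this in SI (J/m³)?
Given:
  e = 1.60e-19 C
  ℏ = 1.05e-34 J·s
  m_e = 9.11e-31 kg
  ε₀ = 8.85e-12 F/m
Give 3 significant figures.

One atomic unit of energy density: u_au = E_h/a₀³ = m_e⁴e¹⁰/((4πε₀)⁵ℏ⁸) = 3.01e13 J/m³.
0.0975 × 3.01e13 J/m³ = 2.94e12 J/m³

2.94e12 J/m³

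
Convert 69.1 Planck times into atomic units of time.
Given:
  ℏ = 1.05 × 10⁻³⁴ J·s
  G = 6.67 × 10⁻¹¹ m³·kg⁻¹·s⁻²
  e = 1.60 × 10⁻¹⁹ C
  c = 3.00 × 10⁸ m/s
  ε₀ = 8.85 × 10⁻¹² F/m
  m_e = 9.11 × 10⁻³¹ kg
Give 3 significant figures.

1.55 × 10⁻²⁵

Planck time: t_P = √(ℏG/c⁵) = 5.37 × 10⁻⁴⁴ s
atomic unit of time: τ_au = (4πε₀)²ℏ³/(m_e e⁴) = 2.40 × 10⁻¹⁷ s
69.1 × 5.37 × 10⁻⁴⁴ / 2.40 × 10⁻¹⁷ = 1.55 × 10⁻²⁵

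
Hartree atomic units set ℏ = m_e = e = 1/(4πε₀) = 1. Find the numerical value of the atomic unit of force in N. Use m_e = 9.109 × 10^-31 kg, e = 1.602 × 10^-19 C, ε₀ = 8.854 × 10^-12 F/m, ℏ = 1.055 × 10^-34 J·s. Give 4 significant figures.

8.220 × 10^-8 N

From ℏ = m_e = e = 1/(4πε₀) = 1 the force scale is F_au = E_h/a₀ = m_e²e⁶/((4πε₀)³ℏ⁴).
E_h = 4.354 × 10^-18 J
a₀ = 5.297 × 10^-11 m
E_h/a₀ = 8.220 × 10^-8 N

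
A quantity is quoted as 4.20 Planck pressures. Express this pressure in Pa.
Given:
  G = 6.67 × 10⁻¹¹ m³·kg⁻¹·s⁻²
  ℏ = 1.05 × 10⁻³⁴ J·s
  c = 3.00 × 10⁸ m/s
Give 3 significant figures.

One Planck pressure: p_P = c⁷/(ℏG²) = 4.68 × 10¹¹³ Pa.
4.20 × 4.68 × 10¹¹³ Pa = 1.97 × 10¹¹⁴ Pa

1.97 × 10¹¹⁴ Pa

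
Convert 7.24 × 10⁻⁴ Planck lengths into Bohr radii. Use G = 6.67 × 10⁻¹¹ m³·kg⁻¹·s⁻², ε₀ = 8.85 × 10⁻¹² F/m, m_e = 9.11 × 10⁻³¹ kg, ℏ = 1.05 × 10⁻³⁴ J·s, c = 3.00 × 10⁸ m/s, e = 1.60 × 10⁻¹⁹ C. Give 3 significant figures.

Planck length: ℓ_P = √(ℏG/c³) = 1.61 × 10⁻³⁵ m
Bohr radius: a₀ = 4πε₀ℏ²/(m_e e²) = 5.26 × 10⁻¹¹ m
7.24 × 10⁻⁴ × 1.61 × 10⁻³⁵ / 5.26 × 10⁻¹¹ = 2.22 × 10⁻²⁸

2.22 × 10⁻²⁸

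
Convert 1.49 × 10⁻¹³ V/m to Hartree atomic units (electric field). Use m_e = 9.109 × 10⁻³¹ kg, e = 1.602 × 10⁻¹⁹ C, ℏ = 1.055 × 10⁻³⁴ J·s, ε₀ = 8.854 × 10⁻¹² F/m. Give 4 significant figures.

2.904 × 10⁻²⁵

atomic unit of electric field: E_au = E_h/(e a₀) = m_e²e⁵/((4πε₀)³ℏ⁴) = 5.131 × 10¹¹ V/m.
1.49 × 10⁻¹³ / 5.131 × 10¹¹ = 2.904 × 10⁻²⁵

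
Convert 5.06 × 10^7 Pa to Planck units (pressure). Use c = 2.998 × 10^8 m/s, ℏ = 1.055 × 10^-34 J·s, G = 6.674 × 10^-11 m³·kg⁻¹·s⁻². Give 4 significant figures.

Planck pressure: p_P = c⁷/(ℏG²) = 4.632 × 10^113 Pa.
5.06 × 10^7 / 4.632 × 10^113 = 1.092 × 10^-106

1.092 × 10^-106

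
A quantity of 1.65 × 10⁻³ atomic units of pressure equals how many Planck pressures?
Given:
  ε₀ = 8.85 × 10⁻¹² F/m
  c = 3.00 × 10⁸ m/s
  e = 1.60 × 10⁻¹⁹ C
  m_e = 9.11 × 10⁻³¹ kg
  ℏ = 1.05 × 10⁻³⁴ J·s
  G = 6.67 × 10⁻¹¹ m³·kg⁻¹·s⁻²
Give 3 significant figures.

atomic unit of pressure: P_au = E_h/a₀³ = m_e⁴e¹⁰/((4πε₀)⁵ℏ⁸) = 3.01 × 10¹³ Pa
Planck pressure: p_P = c⁷/(ℏG²) = 4.68 × 10¹¹³ Pa
1.65 × 10⁻³ × 3.01 × 10¹³ / 4.68 × 10¹¹³ = 1.06 × 10⁻¹⁰³

1.06 × 10⁻¹⁰³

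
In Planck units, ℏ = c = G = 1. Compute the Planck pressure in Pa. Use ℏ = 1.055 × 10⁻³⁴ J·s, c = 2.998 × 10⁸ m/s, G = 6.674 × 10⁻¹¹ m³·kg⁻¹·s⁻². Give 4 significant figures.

The unique combination of the constants set to 1 with dimensions of pressure is p_P = c⁷/(ℏG²).
  = 2.177 × 10⁵⁹ / 4.699 × 10⁻⁵⁵
  = 4.632 × 10¹¹³ Pa

4.632 × 10¹¹³ Pa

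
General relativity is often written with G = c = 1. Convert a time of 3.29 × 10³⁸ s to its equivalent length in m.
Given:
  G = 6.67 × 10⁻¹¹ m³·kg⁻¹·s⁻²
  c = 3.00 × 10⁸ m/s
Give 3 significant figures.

9.87 × 10⁴⁶ m

Time → length via c.
3.29 × 10³⁸ s × (c) = 9.87 × 10⁴⁶ m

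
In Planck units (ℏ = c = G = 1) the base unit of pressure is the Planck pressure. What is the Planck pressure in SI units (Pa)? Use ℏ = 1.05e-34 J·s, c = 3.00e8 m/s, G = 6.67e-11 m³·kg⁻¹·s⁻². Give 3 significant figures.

4.68e113 Pa

p_P = c⁷/(ℏG²)
  = 2.19e59 / 4.67e-55
  = 4.68e113 Pa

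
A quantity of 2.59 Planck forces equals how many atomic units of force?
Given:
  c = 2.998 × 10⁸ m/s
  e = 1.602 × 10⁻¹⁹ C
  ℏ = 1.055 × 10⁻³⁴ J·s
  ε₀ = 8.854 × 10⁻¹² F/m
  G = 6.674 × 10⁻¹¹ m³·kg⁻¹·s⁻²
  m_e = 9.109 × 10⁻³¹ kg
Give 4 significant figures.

3.814 × 10⁵¹

Planck force: F_P = c⁴/G = 1.210 × 10⁴⁴ N
atomic unit of force: F_au = E_h/a₀ = m_e²e⁶/((4πε₀)³ℏ⁴) = 8.220 × 10⁻⁸ N
2.59 × 1.210 × 10⁴⁴ / 8.220 × 10⁻⁸ = 3.814 × 10⁵¹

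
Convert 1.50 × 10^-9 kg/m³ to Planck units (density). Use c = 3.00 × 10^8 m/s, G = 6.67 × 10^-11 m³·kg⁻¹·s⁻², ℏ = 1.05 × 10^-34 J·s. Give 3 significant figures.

Planck density: ρ_P = c⁵/(ℏG²) = 5.20 × 10^96 kg/m³.
1.50 × 10^-9 / 5.20 × 10^96 = 2.88 × 10^-106

2.88 × 10^-106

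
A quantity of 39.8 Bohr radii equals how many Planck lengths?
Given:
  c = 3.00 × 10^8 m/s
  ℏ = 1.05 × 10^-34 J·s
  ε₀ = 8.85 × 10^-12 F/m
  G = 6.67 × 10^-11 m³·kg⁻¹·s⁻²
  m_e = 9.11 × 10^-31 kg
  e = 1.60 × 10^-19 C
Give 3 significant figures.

1.30 × 10^26

Bohr radius: a₀ = 4πε₀ℏ²/(m_e e²) = 5.26 × 10^-11 m
Planck length: ℓ_P = √(ℏG/c³) = 1.61 × 10^-35 m
39.8 × 5.26 × 10^-11 / 1.61 × 10^-35 = 1.30 × 10^26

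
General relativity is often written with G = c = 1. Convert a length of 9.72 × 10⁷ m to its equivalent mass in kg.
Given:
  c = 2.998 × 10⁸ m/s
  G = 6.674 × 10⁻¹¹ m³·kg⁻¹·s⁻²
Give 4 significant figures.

1.309 × 10³⁵ kg

Length → mass via c²/G.
9.72 × 10⁷ m × (c²/G) = 1.309 × 10³⁵ kg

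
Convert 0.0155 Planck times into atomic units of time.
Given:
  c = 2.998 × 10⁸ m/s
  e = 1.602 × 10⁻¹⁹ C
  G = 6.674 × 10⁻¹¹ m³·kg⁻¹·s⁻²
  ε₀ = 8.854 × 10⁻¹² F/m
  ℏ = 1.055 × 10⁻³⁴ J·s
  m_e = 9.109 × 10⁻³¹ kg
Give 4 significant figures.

Planck time: t_P = √(ℏG/c⁵) = 5.392 × 10⁻⁴⁴ s
atomic unit of time: τ_au = (4πε₀)²ℏ³/(m_e e⁴) = 2.423 × 10⁻¹⁷ s
0.0155 × 5.392 × 10⁻⁴⁴ / 2.423 × 10⁻¹⁷ = 3.449 × 10⁻²⁹

3.449 × 10⁻²⁹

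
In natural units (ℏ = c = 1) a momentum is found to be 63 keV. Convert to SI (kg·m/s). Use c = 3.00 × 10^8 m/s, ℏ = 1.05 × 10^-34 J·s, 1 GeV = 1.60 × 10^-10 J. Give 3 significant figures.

3.36 × 10^-23 kg·m/s

Momentum is [E]/c; divide by c.
1 GeV → 1/c × (1 GeV in J) = 5.33 × 10^-19 kg·m/s.
Convert the energy scale: 63 keV = 6.30 × 10^-5 GeV.
Result: 6.30 × 10^-5 × 5.33 × 10^-19 = 3.36 × 10^-23 kg·m/s.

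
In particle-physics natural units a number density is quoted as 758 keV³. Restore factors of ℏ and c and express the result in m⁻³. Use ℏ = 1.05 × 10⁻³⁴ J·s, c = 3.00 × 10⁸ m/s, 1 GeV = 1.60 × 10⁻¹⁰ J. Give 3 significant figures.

9.93 × 10³¹ m⁻³

Number density is [L]⁻³ = [E]³/(ℏc)³.
1 GeV³ → 1/(ℏc)³ × (1 GeV in J)³ = 1.31 × 10⁴⁷ m⁻³.
Convert the energy scale: 758 keV³ = 7.58 × 10⁻¹⁶ GeV³.
Result: 7.58 × 10⁻¹⁶ × 1.31 × 10⁴⁷ = 9.93 × 10³¹ m⁻³.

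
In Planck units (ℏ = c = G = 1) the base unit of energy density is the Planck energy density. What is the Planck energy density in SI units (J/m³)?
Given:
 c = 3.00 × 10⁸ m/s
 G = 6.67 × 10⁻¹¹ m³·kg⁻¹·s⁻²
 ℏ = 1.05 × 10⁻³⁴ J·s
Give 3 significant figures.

4.68 × 10¹¹³ J/m³

u_P = c⁷/(ℏG²)
  = 2.19 × 10⁵⁹ / 4.67 × 10⁻⁵⁵
  = 4.68 × 10¹¹³ J/m³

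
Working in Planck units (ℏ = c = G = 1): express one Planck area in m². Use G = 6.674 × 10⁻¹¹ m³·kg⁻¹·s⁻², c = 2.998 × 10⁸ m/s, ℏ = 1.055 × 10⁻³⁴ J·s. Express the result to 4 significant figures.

2.613 × 10⁻⁷⁰ m²

The unique combination of the constants set to 1 with dimensions of area is A_P = ℏG/c³.
  = 7.041 × 10⁻⁴⁵ / 2.695 × 10²⁵
  = 2.613 × 10⁻⁷⁰ m²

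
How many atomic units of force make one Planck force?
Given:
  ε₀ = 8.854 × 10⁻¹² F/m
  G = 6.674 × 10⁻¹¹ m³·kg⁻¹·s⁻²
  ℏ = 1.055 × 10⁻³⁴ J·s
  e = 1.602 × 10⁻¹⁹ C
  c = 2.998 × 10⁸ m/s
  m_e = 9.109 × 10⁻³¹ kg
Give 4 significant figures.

Planck force: F_P = c⁴/G = 1.210 × 10⁴⁴ N
atomic unit of force: F_au = E_h/a₀ = m_e²e⁶/((4πε₀)³ℏ⁴) = 8.220 × 10⁻⁸ N
ratio = 1.210 × 10⁴⁴ / 8.220 × 10⁻⁸ = 1.473 × 10⁵¹

1.473 × 10⁵¹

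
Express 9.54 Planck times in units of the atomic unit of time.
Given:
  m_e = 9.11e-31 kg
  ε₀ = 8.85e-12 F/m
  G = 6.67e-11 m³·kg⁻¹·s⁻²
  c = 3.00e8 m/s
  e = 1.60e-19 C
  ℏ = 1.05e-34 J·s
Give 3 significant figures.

Planck time: t_P = √(ℏG/c⁵) = 5.37e-44 s
atomic unit of time: τ_au = (4πε₀)²ℏ³/(m_e e⁴) = 2.40e-17 s
9.54 × 5.37e-44 / 2.40e-17 = 2.14e-26

2.14e-26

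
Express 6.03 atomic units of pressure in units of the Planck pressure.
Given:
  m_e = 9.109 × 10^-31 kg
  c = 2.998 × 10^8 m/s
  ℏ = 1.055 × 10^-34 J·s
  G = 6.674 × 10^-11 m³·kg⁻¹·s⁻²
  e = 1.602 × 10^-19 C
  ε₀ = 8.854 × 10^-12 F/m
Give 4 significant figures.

atomic unit of pressure: P_au = E_h/a₀³ = m_e⁴e¹⁰/((4πε₀)⁵ℏ⁸) = 2.929 × 10^13 Pa
Planck pressure: p_P = c⁷/(ℏG²) = 4.632 × 10^113 Pa
6.03 × 2.929 × 10^13 / 4.632 × 10^113 = 3.813 × 10^-100

3.813 × 10^-100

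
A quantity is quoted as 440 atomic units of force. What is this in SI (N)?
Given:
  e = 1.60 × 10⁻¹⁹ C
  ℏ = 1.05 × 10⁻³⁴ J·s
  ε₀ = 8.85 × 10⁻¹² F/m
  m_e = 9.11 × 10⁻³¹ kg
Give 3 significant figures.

One atomic unit of force: F_au = E_h/a₀ = m_e²e⁶/((4πε₀)³ℏ⁴) = 8.33 × 10⁻⁸ N.
440 × 8.33 × 10⁻⁸ N = 3.66 × 10⁻⁵ N

3.66 × 10⁻⁵ N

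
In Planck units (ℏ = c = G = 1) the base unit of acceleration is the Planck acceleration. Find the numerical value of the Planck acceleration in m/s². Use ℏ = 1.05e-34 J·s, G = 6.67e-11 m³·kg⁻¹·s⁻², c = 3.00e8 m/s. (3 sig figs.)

5.59e51 m/s²

a_P = √(c⁷/(ℏG))
  = √(3.12e103)
  = 5.59e51 m/s²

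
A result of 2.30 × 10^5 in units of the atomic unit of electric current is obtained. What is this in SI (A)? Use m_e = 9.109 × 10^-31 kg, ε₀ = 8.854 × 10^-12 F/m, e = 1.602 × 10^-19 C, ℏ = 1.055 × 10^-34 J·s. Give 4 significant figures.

One atomic unit of electric current: I_au = e E_h/ℏ = m_e e⁵/((4πε₀)²ℏ³) = 6.612 × 10^-3 A.
2.30 × 10^5 × 6.612 × 10^-3 A = 1.521 × 10^3 A

1.521 × 10^3 A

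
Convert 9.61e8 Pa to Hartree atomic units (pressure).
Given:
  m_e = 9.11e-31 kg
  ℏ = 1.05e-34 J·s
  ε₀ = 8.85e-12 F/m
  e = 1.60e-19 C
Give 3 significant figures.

3.19e-5

atomic unit of pressure: P_au = E_h/a₀³ = m_e⁴e¹⁰/((4πε₀)⁵ℏ⁸) = 3.01e13 Pa.
9.61e8 / 3.01e13 = 3.19e-5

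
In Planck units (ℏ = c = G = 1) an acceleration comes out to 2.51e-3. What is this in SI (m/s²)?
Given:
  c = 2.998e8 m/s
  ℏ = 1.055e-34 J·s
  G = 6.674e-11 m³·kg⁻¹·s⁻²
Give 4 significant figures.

1.396e49 m/s²

One Planck acceleration: a_P = √(c⁷/(ℏG)) = 5.560e51 m/s².
2.51e-3 × 5.560e51 m/s² = 1.396e49 m/s²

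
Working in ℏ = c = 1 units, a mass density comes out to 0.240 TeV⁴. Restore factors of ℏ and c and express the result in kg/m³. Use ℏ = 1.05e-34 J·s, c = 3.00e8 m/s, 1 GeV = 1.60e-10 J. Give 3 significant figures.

Mass density is [E]/(c²[L]³) = [E]⁴/(ℏ³c⁵).
1 GeV⁴ → 1/(ℏ³c⁵) × (1 GeV in J)⁴ = 2.33e20 kg/m³.
Convert the energy scale: 0.240 TeV⁴ = 2.40e11 GeV⁴.
Result: 2.40e11 × 2.33e20 = 5.59e31 kg/m³.

5.59e31 kg/m³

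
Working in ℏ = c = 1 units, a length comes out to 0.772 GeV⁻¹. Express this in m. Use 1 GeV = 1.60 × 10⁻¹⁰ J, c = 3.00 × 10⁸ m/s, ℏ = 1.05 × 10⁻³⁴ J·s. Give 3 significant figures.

A length is [E]⁻¹ in ℏ=c=1; restore one factor of ℏc.
1 GeV⁻¹ → ℏc × (1 GeV in J)⁻¹ = 1.97 × 10⁻¹⁶ m.
Result: 0.772 × 1.97 × 10⁻¹⁶ = 1.52 × 10⁻¹⁶ m.

1.52 × 10⁻¹⁶ m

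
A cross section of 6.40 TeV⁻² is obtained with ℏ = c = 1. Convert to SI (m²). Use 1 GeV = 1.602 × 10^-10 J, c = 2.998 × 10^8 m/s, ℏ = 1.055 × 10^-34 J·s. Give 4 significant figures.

2.495 × 10^-37 m²

Area is [L]² = [E]⁻²·(ℏc)²; restore (ℏc)².
1 GeV⁻² → (ℏc)² × (1 GeV in J)⁻² = 3.898 × 10^-32 m².
Convert the energy scale: 6.40 TeV⁻² = 6.40 × 10^-6 GeV⁻².
Result: 6.40 × 10^-6 × 3.898 × 10^-32 = 2.495 × 10^-37 m².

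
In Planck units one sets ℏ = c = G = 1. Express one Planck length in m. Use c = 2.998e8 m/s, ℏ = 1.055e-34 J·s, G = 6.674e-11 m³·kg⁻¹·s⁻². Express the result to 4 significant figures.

ℓ_P = √(ℏG/c³)
  = √(2.613e-70)
  = 1.616e-35 m

1.616e-35 m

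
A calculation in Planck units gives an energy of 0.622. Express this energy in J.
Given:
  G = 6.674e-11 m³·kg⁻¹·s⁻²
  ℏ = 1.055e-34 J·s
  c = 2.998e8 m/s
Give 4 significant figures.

One Planck energy: E_P = √(ℏc⁵/G) = 1.957e9 J.
0.622 × 1.957e9 J = 1.217e9 J

1.217e9 J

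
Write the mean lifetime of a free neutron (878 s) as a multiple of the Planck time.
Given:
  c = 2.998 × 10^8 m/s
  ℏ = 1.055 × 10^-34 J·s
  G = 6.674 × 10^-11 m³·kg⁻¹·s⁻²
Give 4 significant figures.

1.628 × 10^46

Planck time: t_P = √(ℏG/c⁵) = 5.392 × 10^-44 s.
878 / 5.392 × 10^-44 = 1.628 × 10^46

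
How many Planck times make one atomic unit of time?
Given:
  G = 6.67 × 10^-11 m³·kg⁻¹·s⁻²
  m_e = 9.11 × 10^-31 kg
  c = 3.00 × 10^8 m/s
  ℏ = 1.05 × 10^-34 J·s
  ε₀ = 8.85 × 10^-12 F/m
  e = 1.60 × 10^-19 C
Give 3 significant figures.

4.47 × 10^26

atomic unit of time: τ_au = (4πε₀)²ℏ³/(m_e e⁴) = 2.40 × 10^-17 s
Planck time: t_P = √(ℏG/c⁵) = 5.37 × 10^-44 s
ratio = 2.40 × 10^-17 / 5.37 × 10^-44 = 4.47 × 10^26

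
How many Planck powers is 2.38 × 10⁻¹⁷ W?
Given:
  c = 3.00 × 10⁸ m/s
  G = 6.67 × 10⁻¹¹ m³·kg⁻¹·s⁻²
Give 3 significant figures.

6.53 × 10⁻⁷⁰

Planck power: P_P = c⁵/G = 3.64 × 10⁵² W.
2.38 × 10⁻¹⁷ / 3.64 × 10⁵² = 6.53 × 10⁻⁷⁰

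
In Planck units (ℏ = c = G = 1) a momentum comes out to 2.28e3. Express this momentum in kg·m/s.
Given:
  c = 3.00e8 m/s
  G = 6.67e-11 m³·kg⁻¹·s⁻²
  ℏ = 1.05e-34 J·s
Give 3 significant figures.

1.49e4 kg·m/s

One Planck momentum: p_P = √(ℏc³/G) = 6.52 kg·m/s.
2.28e3 × 6.52 kg·m/s = 1.49e4 kg·m/s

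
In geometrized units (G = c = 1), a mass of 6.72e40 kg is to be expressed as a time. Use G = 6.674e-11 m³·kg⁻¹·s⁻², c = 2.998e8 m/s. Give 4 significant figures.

1.664e5 s

Mass → time via G/c³.
6.72e40 kg × (G/c³) = 1.664e5 s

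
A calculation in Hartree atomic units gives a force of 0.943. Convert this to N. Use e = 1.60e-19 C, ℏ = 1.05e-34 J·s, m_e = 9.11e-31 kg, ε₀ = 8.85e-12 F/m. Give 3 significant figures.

7.85e-8 N

One atomic unit of force: F_au = E_h/a₀ = m_e²e⁶/((4πε₀)³ℏ⁴) = 8.33e-8 N.
0.943 × 8.33e-8 N = 7.85e-8 N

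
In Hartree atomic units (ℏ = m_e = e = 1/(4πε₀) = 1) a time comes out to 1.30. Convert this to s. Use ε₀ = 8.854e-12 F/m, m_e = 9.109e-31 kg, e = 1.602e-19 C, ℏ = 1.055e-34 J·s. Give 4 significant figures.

3.150e-17 s

One atomic unit of time: τ_au = (4πε₀)²ℏ³/(m_e e⁴) = 2.423e-17 s.
1.30 × 2.423e-17 s = 3.150e-17 s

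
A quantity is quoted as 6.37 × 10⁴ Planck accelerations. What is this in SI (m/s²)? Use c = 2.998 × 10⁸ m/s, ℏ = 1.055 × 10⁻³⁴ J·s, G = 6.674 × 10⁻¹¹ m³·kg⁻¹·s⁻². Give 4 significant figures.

One Planck acceleration: a_P = √(c⁷/(ℏG)) = 5.560 × 10⁵¹ m/s².
6.37 × 10⁴ × 5.560 × 10⁵¹ m/s² = 3.542 × 10⁵⁶ m/s²

3.542 × 10⁵⁶ m/s²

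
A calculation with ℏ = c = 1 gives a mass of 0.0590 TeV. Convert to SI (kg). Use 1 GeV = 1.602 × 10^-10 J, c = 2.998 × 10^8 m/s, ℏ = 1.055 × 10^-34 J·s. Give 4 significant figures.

Mass is [E]/c²; divide by c².
1 GeV → 1/c² × (1 GeV in J) = 1.782 × 10^-27 kg.
Convert the energy scale: 0.0590 TeV = 59 GeV.
Result: 59 × 1.782 × 10^-27 = 1.052 × 10^-25 kg.

1.052 × 10^-25 kg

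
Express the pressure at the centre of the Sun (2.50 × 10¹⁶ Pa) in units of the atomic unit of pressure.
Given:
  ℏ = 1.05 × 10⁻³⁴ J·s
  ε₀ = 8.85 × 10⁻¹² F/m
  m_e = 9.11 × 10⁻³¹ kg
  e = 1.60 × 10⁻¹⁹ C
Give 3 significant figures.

atomic unit of pressure: P_au = E_h/a₀³ = m_e⁴e¹⁰/((4πε₀)⁵ℏ⁸) = 3.01 × 10¹³ Pa.
2.50 × 10¹⁶ / 3.01 × 10¹³ = 830

830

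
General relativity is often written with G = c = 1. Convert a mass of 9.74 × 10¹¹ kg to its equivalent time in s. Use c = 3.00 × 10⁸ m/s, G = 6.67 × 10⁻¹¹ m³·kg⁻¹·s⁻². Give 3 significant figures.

2.41 × 10⁻²⁴ s

Mass → time via G/c³.
9.74 × 10¹¹ kg × (G/c³) = 2.41 × 10⁻²⁴ s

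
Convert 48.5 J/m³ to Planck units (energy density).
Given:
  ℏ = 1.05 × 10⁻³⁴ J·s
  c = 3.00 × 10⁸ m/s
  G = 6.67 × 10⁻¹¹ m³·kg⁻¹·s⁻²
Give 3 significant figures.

1.04 × 10⁻¹¹²

Planck energy density: u_P = c⁷/(ℏG²) = 4.68 × 10¹¹³ J/m³.
48.5 / 4.68 × 10¹¹³ = 1.04 × 10⁻¹¹²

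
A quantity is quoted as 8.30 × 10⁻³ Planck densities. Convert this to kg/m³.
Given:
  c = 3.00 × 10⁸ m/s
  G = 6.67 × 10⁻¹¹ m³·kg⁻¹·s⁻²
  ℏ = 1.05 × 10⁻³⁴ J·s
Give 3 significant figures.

4.32 × 10⁹⁴ kg/m³

One Planck density: ρ_P = c⁵/(ℏG²) = 5.20 × 10⁹⁶ kg/m³.
8.30 × 10⁻³ × 5.20 × 10⁹⁶ kg/m³ = 4.32 × 10⁹⁴ kg/m³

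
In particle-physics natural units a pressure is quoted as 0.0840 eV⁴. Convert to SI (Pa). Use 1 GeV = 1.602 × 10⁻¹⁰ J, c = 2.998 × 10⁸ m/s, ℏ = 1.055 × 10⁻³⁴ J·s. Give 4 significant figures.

1.749 Pa

Pressure is [E]/[L]³ = [E]⁴/(ℏc)³.
1 GeV⁴ → 1/(ℏc)³ × (1 GeV in J)⁴ = 2.082 × 10³⁷ Pa.
Convert the energy scale: 0.0840 eV⁴ = 8.40 × 10⁻³⁸ GeV⁴.
Result: 8.40 × 10⁻³⁸ × 2.082 × 10³⁷ = 1.749 Pa.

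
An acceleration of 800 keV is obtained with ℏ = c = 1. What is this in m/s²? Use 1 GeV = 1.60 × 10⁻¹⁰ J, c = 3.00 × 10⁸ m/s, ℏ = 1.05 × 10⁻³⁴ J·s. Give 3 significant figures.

Acceleration is [L]/[T]² = c·[E]/ℏ.
1 GeV → c/ℏ × (1 GeV in J) = 4.57 × 10³² m/s².
Convert the energy scale: 800 keV = 8.00 × 10⁻⁴ GeV.
Result: 8.00 × 10⁻⁴ × 4.57 × 10³² = 3.66 × 10²⁹ m/s².

3.66 × 10²⁹ m/s²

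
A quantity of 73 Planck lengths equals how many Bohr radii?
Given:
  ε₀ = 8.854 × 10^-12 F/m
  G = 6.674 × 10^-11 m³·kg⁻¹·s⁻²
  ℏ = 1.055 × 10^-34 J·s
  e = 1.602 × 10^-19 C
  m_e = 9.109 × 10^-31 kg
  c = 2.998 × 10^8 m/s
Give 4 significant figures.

2.228 × 10^-23

Planck length: ℓ_P = √(ℏG/c³) = 1.616 × 10^-35 m
Bohr radius: a₀ = 4πε₀ℏ²/(m_e e²) = 5.297 × 10^-11 m
73 × 1.616 × 10^-35 / 5.297 × 10^-11 = 2.228 × 10^-23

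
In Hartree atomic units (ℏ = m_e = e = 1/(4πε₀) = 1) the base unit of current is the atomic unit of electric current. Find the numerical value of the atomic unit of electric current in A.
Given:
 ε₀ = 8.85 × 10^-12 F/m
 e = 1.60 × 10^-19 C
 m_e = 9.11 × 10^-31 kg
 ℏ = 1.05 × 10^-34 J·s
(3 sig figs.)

I_au = e E_h/ℏ = m_e e⁵/((4πε₀)²ℏ³)
E_h = 4.38 × 10^-18 J
e·E_h/ℏ = 6.67 × 10^-3 A

6.67 × 10^-3 A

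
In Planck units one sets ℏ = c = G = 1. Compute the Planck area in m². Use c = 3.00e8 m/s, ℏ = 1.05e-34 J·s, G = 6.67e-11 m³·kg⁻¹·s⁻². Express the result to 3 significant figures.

A_P = ℏG/c³
  = 7.00e-45 / 2.70e25
  = 2.59e-70 m²

2.59e-70 m²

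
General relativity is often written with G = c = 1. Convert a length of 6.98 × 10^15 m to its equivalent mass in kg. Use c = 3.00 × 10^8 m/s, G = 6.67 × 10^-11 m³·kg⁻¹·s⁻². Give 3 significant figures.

9.42 × 10^42 kg

Length → mass via c²/G.
6.98 × 10^15 m × (c²/G) = 9.42 × 10^42 kg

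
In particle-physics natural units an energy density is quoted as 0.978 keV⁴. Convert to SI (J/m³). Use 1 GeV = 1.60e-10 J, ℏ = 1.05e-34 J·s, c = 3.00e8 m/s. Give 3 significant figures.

2.05e13 J/m³

[E]/[L]³ = [E]⁴/(ℏc)³; restore (ℏc)⁻³.
1 GeV⁴ → 1/(ℏc)³ × (1 GeV in J)⁴ = 2.10e37 J/m³.
Convert the energy scale: 0.978 keV⁴ = 9.78e-25 GeV⁴.
Result: 9.78e-25 × 2.10e37 = 2.05e13 J/m³.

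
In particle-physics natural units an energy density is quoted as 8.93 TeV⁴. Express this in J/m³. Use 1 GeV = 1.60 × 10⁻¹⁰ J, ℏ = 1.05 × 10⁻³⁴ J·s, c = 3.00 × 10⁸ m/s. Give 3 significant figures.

1.87 × 10⁵⁰ J/m³

[E]/[L]³ = [E]⁴/(ℏc)³; restore (ℏc)⁻³.
1 GeV⁴ → 1/(ℏc)³ × (1 GeV in J)⁴ = 2.10 × 10³⁷ J/m³.
Convert the energy scale: 8.93 TeV⁴ = 8.93 × 10¹² GeV⁴.
Result: 8.93 × 10¹² × 2.10 × 10³⁷ = 1.87 × 10⁵⁰ J/m³.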